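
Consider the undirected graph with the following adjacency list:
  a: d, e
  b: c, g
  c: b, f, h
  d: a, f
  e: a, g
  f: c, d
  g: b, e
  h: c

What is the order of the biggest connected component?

Starting from a we can reach a, b, c, d, e, f, g, h. That is one component of size 8.
The largest has 8 vertices.

8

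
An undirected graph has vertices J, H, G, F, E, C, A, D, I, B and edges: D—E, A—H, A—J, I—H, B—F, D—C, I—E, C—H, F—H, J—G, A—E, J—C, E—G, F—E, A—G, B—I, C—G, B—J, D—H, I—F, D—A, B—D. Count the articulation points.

Removing B, for instance, still leaves 1 component. No single vertex removal increases the component count — the graph has no articulation points.

0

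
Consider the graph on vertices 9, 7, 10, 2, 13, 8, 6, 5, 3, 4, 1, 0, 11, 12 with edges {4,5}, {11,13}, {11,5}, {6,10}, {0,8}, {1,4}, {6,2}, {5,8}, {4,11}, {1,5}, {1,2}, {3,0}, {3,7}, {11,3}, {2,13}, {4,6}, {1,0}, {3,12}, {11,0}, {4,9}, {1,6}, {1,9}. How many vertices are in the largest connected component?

14

Starting from 0 we can reach 0, 1, 2, 3, 4, 5, 6, 7, 8, 9, 10, 11, 12, 13. That is one component of size 14.
The largest has 14 vertices.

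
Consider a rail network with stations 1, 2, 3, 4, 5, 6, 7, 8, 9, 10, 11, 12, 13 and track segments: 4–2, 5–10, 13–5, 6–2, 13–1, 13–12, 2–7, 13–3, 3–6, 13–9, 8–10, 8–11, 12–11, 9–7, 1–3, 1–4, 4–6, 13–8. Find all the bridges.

The edges on the cycle 13-1-3-13 are not bridges since each lies on that cycle.
Every edge lies on some cycle, so there are no bridges.

none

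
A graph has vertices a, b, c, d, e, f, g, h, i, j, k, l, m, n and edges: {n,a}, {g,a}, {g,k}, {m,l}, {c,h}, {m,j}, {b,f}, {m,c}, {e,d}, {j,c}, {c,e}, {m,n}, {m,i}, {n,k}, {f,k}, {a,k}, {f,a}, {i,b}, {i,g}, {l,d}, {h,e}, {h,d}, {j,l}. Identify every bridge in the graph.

The edges on the cycle m-j-c-m are not bridges since each lies on that cycle.
Every edge lies on some cycle, so there are no bridges.

none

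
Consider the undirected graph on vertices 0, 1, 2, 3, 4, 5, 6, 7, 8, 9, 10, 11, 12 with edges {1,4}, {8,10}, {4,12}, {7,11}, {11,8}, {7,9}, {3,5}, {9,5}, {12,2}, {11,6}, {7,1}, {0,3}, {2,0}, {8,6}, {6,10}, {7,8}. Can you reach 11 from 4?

Yes

From 4 we can reach 0, 1, 2, 3, 4, 5, 6, 7, 8, 9, 10, 11, 12, which includes 11.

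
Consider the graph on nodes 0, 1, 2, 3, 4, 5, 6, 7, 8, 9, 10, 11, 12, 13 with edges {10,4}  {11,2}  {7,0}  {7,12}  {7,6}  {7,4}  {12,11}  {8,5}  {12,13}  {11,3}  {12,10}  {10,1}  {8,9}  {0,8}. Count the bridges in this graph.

The edges on the cycle 7-12-10-4-7 are not bridges since each lies on that cycle.
But removing 12—13 disconnects 12 from 13; removing 7—6 disconnects 7 from 6; removing 8—0 disconnects 8 from 0; removing 11—2 disconnects 11 from 2 — these are bridges.
In total 10 edges are bridges.

10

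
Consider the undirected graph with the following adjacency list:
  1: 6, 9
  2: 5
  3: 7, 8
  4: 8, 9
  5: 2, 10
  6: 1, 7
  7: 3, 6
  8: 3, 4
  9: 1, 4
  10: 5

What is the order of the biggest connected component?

Starting from 2 we can reach 2, 5, 10. That is one component of size 3.
Starting from 1 we can reach 1, 3, 4, 6, 7, 8, 9. That is one component of size 7.
The largest has 7 vertices.

7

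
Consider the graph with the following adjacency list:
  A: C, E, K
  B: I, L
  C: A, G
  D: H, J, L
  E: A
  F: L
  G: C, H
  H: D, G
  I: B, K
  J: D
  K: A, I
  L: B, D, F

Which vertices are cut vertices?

A, D, L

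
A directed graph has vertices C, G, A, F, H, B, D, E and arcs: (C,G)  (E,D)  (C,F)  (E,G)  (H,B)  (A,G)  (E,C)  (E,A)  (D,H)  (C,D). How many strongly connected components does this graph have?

{G} is an SCC by itself.
{E} is an SCC by itself.
{A} is an SCC by itself.
{C} is an SCC by itself.
{F} is an SCC by itself.
(and 3 more singleton SCCs)
That gives 8 strongly connected components.

8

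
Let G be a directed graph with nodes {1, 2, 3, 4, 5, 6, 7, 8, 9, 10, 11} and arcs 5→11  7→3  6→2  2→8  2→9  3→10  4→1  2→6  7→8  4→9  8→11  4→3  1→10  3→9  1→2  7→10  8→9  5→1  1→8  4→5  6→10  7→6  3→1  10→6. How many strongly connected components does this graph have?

{2, 6, 10} are all mutually reachable — one SCC of size 3.
{8} is an SCC by itself.
{1} is an SCC by itself.
{11} is an SCC by itself.
{5} is an SCC by itself.
(and 4 more singleton SCCs)
That gives 9 strongly connected components.

9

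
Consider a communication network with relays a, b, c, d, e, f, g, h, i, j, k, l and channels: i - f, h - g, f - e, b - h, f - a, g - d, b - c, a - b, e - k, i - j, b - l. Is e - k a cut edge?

Removing e - k leaves no path between e and k: the component count goes from 1 to 2. So it is a bridge.

Yes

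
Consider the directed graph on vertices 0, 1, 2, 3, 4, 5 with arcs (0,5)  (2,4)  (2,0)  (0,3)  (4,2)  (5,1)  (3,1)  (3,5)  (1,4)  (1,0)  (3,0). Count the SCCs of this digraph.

1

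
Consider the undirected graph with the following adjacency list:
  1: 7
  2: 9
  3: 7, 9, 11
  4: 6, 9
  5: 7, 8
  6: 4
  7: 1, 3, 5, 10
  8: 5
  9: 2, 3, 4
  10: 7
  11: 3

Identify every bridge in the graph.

1-7, 10-7, 11-3, 2-9, 3-7, 3-9, 4-6, 4-9, 5-7, 5-8

removing 8-5 disconnects 8 from 5; removing 1-7 disconnects 1 from 7; removing 7-10 disconnects 7 from 10; removing 4-9 disconnects 4 from 9 — these are bridges.
In total 10 edges are bridges.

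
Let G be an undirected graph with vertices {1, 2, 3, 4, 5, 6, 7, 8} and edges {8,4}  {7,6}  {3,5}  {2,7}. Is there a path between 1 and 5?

No

The component containing 1 is {1}, and 5 is not in it.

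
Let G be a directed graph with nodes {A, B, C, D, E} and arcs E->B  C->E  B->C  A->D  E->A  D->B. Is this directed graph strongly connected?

From C we can reach every vertex (A, B, C, D, E), and every vertex can reach C (A, B, C, D, E). So the whole graph is one strongly connected component.

Yes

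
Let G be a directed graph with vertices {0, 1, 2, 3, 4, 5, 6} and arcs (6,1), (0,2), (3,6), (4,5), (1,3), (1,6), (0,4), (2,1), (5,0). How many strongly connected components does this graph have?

{0, 4, 5} are all mutually reachable — one SCC of size 3.
{1, 3, 6} are all mutually reachable — one SCC of size 3.
{2} is an SCC by itself.
That gives 3 strongly connected components.

3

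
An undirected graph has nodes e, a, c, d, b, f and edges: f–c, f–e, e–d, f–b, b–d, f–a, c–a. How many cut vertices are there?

1

Removing f increases the component count from 1 to 2, so f is a cut vertex.
By contrast removing d leaves 1 component; it is not a cut vertex. No other vertex is a cut vertex either.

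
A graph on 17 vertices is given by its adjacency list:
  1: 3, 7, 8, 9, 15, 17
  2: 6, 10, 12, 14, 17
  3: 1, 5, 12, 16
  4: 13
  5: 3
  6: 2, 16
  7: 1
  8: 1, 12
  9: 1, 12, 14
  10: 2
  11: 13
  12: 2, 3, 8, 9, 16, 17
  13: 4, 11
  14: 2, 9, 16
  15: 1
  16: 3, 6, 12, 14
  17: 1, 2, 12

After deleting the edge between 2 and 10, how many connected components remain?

Before removal there are 2 components.
2-10 is a bridge — removing it separates 2's side from 10's side.
After removal: 3 components.

3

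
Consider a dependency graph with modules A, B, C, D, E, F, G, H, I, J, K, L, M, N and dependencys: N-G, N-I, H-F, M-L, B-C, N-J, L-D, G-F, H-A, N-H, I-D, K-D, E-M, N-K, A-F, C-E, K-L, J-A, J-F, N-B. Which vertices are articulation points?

N

Removing N increases the component count from 1 to 2, so N is a cut vertex.
By contrast removing I leaves 1 component; it is not a cut vertex. No other vertex is a cut vertex either.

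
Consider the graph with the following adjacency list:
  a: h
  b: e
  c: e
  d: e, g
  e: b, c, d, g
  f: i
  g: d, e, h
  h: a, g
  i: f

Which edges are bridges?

a-h, b-e, c-e, f-i, g-h

The edges on the cycle e-g-d-e are not bridges since each lies on that cycle.
But removing g-h disconnects g from h; removing h-a disconnects h from a; removing e-b disconnects e from b; removing e-c disconnects e from c — these are bridges.
In total 5 edges are bridges.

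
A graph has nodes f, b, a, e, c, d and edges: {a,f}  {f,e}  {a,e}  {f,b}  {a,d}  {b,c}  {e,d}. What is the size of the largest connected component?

Starting from a we can reach a, b, c, d, e, f. That is one component of size 6.
The largest has 6 vertices.

6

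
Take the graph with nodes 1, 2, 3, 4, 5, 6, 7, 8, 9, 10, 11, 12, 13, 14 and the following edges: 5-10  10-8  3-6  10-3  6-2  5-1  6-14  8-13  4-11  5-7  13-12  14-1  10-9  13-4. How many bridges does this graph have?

The edges on the cycle 5-10-3-6-14-1-5 are not bridges since each lies on that cycle.
But removing 13-4 disconnects 13 from 4; removing 10-9 disconnects 10 from 9; removing 2-6 disconnects 2 from 6; removing 4-11 disconnects 4 from 11 — these are bridges.
In total 8 edges are bridges.

8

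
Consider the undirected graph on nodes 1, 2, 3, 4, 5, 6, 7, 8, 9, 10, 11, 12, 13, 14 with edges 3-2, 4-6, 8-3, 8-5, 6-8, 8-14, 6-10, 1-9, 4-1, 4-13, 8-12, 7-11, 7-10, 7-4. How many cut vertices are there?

6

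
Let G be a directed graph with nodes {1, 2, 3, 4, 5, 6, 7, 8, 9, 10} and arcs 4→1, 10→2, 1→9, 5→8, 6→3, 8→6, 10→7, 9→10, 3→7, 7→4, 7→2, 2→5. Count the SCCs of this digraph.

1

{1, 2, 3, 4, 5, 6, 7, 8, 9, 10} are all mutually reachable — one SCC of size 10.
That gives 1 strongly connected component.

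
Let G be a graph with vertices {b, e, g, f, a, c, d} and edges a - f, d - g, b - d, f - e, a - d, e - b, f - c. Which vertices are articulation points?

d, f

Removing d increases the component count from 1 to 2, so d is a cut vertex.
Removing f increases the component count from 1 to 2, so f is a cut vertex.
By contrast removing e leaves 1 component; it is not a cut vertex. No other vertex is a cut vertex either.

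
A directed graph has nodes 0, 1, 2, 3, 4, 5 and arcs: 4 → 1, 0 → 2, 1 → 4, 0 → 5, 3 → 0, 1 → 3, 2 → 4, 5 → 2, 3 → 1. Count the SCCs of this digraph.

1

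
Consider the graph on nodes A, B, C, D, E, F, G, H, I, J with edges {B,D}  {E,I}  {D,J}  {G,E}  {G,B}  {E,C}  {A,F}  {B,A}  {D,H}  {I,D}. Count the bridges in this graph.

5

The edges on the cycle G-E-I-D-B-G are not bridges since each lies on that cycle.
But removing B–A disconnects B from A; removing C–E disconnects C from E; removing J–D disconnects J from D; removing H–D disconnects H from D — these are bridges.
In total 5 edges are bridges.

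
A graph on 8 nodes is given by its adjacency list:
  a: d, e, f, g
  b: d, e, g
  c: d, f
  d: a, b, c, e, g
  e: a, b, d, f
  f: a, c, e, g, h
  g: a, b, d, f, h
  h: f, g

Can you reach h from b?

From b we can reach a, b, c, d, e, f, g, h, which includes h.

Yes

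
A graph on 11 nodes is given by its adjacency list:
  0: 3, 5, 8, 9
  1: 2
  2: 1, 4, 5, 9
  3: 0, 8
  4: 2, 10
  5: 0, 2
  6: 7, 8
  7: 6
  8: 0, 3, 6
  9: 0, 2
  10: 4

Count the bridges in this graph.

The edges on the cycle 9-2-5-0-9 are not bridges since each lies on that cycle.
But removing 2-1 disconnects 2 from 1; removing 10-4 disconnects 10 from 4; removing 6-7 disconnects 6 from 7; removing 6-8 disconnects 6 from 8 — these are bridges.
In total 5 edges are bridges.

5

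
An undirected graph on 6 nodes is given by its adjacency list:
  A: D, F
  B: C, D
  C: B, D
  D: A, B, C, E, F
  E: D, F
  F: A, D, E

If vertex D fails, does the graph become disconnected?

Deleting D raises the number of components from 1 to 2, so D is a cut vertex.

Yes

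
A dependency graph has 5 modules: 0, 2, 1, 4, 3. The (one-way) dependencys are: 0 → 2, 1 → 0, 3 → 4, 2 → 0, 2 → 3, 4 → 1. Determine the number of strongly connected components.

{0, 1, 2, 3, 4} are all mutually reachable — one SCC of size 5.
That gives 1 strongly connected component.

1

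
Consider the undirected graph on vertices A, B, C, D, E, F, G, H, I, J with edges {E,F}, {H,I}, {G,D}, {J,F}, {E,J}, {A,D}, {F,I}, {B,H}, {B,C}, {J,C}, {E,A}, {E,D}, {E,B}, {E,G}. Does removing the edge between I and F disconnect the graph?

After removing I-F, the path I-H-B-E-F still connects them, so the edge is not a bridge.

No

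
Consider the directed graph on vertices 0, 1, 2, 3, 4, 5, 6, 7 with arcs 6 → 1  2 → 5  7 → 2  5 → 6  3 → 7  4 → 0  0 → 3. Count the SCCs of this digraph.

{7} is an SCC by itself.
{3} is an SCC by itself.
{1} is an SCC by itself.
{5} is an SCC by itself.
{2} is an SCC by itself.
(and 3 more singleton SCCs)
That gives 8 strongly connected components.

8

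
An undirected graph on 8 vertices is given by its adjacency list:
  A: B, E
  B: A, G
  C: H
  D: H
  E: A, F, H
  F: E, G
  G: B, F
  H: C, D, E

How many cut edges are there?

The edges on the cycle B-A-E-F-G-B are not bridges since each lies on that cycle.
But removing H-D disconnects H from D; removing E-H disconnects E from H; removing H-C disconnects H from C — these are bridges.
That makes 3 bridges.

3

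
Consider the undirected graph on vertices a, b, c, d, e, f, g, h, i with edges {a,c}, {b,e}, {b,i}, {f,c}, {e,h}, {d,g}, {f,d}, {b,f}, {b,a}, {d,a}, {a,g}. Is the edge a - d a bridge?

After removing a - d, the path a-g-d still connects them, so the edge is not a bridge.

No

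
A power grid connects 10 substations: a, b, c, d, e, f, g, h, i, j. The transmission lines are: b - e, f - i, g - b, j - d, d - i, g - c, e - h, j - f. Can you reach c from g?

From g we can reach b, c, e, g, h, which includes c.

Yes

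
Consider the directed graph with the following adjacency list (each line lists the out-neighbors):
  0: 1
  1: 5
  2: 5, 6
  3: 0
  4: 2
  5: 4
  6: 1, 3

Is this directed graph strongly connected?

From 3 we can reach every vertex (0, 1, 2, 3, 4, 5, 6), and every vertex can reach 3 (0, 1, 2, 3, 4, 5, 6). So the whole graph is one strongly connected component.

Yes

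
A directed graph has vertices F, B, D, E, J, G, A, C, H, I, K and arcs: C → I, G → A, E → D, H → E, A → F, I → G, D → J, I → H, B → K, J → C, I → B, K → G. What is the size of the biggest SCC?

6

{C, D, E, H, I, J} are all mutually reachable — one SCC of size 6.
{K} is an SCC by itself.
{B} is an SCC by itself.
{F} is an SCC by itself.
{A} is an SCC by itself.
(and 1 more singleton SCC)
The largest has 6 vertices.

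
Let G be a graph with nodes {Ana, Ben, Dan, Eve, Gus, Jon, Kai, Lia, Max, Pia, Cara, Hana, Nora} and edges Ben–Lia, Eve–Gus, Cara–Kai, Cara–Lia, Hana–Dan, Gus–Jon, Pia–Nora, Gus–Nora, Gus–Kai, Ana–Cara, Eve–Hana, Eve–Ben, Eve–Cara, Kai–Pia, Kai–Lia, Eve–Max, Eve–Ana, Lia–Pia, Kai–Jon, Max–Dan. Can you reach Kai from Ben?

Yes

From Ben we can reach Ana, Ben, Dan, Eve, Gus, Jon, Kai, Lia, Max, Pia, Cara, Hana, Nora, which includes Kai.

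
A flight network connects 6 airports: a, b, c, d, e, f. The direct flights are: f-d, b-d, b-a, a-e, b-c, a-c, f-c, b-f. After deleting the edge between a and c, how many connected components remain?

a and c are still connected via a-b-c, so the component count stays at 1.

1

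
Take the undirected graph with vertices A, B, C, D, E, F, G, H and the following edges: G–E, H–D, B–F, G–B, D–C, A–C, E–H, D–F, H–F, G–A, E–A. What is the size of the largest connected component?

Starting from A we can reach A, B, C, D, E, F, G, H. That is one component of size 8.
The largest has 8 vertices.

8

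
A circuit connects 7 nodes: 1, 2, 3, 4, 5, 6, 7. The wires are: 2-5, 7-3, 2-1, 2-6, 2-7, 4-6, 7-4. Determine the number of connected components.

Starting from 1 we can reach 1, 2, 3, 4, 5, 6, 7. That is one component of size 7.
Total: 1 component.

1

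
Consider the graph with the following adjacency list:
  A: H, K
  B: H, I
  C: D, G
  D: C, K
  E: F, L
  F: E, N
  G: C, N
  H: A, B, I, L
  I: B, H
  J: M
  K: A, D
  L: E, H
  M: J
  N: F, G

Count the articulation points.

Removing H increases the component count from 2 to 3, so H is a cut vertex.
By contrast removing C leaves 2 components; it is not a cut vertex. No other vertex is a cut vertex either.

1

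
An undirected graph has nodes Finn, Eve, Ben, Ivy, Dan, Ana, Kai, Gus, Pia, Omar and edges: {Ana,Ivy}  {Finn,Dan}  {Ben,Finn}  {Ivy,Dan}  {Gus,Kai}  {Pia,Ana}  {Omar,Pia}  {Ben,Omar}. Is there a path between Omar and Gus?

No

The component containing Omar is {Ana, Ben, Dan, Ivy, Pia, Finn, Omar}, and Gus is not in it.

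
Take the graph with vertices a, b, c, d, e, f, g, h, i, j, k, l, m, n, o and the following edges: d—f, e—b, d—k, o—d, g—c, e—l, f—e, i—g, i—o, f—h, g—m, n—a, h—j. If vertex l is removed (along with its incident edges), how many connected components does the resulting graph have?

2

With l gone, the remaining components are: {a, n}; {b, c, d, e, f, g, h, i, j, k, m, o}.
That is 2 components.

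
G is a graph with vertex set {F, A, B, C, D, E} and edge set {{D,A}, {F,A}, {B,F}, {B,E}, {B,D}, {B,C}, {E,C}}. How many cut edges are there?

0

The edges on the cycle B-E-C-B are not bridges since each lies on that cycle.
Every edge lies on some cycle, so there are no bridges.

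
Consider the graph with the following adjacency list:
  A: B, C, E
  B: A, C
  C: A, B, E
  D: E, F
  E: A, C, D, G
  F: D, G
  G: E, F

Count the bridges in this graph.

The edges on the cycle E-C-B-A-E are not bridges since each lies on that cycle.
Every edge lies on some cycle, so there are no bridges.

0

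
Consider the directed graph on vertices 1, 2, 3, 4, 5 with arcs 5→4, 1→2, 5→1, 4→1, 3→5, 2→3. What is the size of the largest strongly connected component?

{1, 2, 3, 4, 5} are all mutually reachable — one SCC of size 5.
The largest has 5 vertices.

5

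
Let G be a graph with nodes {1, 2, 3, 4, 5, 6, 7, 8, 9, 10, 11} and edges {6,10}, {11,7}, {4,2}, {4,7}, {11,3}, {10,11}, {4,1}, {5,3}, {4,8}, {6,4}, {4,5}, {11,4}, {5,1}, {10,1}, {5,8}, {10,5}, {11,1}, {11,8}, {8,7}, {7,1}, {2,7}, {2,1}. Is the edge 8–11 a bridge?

After removing 8–11, the path 8-7-11 still connects them, so the edge is not a bridge.

No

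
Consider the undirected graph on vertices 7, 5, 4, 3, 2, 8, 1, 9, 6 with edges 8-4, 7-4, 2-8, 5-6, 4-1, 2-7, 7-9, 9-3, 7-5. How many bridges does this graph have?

5

The edges on the cycle 2-8-4-7-2 are not bridges since each lies on that cycle.
But removing 9-3 disconnects 9 from 3; removing 4-1 disconnects 4 from 1; removing 5-6 disconnects 5 from 6; removing 5-7 disconnects 5 from 7 — these are bridges.
In total 5 edges are bridges.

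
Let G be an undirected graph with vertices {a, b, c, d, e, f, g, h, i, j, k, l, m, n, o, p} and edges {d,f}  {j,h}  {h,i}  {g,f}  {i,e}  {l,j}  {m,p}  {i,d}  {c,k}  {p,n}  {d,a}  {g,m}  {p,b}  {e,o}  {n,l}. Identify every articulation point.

d, e, i, p

Removing d increases the component count from 2 to 3, so d is a cut vertex.
Removing e increases the component count from 2 to 3, so e is a cut vertex.
Removing i increases the component count from 2 to 3, so i is a cut vertex.
Likewise p is a cut vertex.
By contrast removing m leaves 2 components; it is not a cut vertex. No other vertex is a cut vertex either.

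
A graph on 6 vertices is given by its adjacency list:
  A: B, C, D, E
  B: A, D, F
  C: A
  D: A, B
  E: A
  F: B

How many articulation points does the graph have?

2

Removing A increases the component count from 1 to 3, so A is a cut vertex.
Removing B increases the component count from 1 to 2, so B is a cut vertex.
By contrast removing E leaves 1 component; it is not a cut vertex. No other vertex is a cut vertex either.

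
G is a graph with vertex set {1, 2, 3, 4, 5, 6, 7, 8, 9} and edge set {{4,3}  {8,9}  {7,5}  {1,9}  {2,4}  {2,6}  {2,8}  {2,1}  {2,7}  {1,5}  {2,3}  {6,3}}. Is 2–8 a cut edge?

After removing 2–8, the path 2-1-9-8 still connects them, so the edge is not a bridge.

No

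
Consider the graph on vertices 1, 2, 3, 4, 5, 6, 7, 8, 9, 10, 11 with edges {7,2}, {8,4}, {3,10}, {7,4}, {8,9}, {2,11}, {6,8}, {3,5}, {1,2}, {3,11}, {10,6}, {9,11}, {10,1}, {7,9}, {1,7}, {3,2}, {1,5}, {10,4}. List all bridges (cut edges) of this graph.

The edges on the cycle 1-7-2-1 are not bridges since each lies on that cycle.
Every edge lies on some cycle, so there are no bridges.

none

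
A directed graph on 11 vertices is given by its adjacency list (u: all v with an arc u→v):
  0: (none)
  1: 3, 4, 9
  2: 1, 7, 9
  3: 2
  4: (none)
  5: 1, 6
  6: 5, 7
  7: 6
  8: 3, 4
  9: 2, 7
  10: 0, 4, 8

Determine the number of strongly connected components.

{1, 2, 3, 5, 6, 7, 9} are all mutually reachable — one SCC of size 7.
{10} is an SCC by itself.
{0} is an SCC by itself.
{8} is an SCC by itself.
{4} is an SCC by itself.
That gives 5 strongly connected components.

5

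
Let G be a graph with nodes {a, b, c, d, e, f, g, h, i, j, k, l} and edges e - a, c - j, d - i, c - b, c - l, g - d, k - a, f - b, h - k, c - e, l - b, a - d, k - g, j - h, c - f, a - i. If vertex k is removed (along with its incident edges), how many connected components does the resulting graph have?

With k gone, the remaining components are: {a, b, c, d, e, f, g, h, i, j, l}.
That is 1 component.

1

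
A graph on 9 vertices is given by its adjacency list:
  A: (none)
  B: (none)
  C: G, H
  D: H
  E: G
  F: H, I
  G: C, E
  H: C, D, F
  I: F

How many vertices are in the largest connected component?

7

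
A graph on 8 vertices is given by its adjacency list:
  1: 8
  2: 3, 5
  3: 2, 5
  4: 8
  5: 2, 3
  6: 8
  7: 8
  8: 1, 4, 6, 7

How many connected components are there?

2

Starting from 2 we can reach 2, 3, 5. That is one component of size 3.
Starting from 1 we can reach 1, 4, 6, 7, 8. That is one component of size 5.
Total: 2 components.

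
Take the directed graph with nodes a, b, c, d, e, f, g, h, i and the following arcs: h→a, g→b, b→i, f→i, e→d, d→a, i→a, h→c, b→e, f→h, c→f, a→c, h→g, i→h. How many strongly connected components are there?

{a, b, c, d, e, f, g, h, i} are all mutually reachable — one SCC of size 9.
That gives 1 strongly connected component.

1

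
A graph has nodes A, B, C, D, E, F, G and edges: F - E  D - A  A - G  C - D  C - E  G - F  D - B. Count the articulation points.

1

Removing D increases the component count from 1 to 2, so D is a cut vertex.
By contrast removing F leaves 1 component; it is not a cut vertex. No other vertex is a cut vertex either.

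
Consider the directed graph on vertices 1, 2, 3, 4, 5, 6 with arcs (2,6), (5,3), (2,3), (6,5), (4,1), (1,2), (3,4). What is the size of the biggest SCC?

6

{1, 2, 3, 4, 5, 6} are all mutually reachable — one SCC of size 6.
The largest has 6 vertices.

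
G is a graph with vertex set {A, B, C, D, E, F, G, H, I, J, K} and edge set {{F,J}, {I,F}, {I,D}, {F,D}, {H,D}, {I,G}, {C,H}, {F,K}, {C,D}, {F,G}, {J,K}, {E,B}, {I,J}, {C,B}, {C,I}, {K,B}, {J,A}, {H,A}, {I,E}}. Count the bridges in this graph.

The edges on the cycle I-F-G-I are not bridges since each lies on that cycle.
Every edge lies on some cycle, so there are no bridges.

0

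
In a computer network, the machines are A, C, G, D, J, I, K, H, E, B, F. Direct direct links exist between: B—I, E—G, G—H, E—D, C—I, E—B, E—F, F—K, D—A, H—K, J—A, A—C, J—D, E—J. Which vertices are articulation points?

Removing E increases the component count from 1 to 2, so E is a cut vertex.
By contrast removing I leaves 1 component; it is not a cut vertex. No other vertex is a cut vertex either.

E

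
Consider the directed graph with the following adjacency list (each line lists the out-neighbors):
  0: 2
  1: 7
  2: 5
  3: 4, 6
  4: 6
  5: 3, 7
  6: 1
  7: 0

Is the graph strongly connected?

Yes

From 6 we can reach every vertex (0, 1, 2, 3, 4, 5, 6, 7), and every vertex can reach 6 (0, 1, 2, 3, 4, 5, 6, 7). So the whole graph is one strongly connected component.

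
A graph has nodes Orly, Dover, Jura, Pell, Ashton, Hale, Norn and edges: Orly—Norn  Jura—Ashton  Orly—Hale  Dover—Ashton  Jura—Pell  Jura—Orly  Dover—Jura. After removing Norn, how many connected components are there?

With Norn gone, the remaining components are: {Hale, Jura, Orly, Pell, Dover, Ashton}.
That is 1 component.

1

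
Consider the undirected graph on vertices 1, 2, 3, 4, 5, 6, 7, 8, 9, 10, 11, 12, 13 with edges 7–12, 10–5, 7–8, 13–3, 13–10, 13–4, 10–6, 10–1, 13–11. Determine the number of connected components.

4

9 is isolated — a component by itself.
2 is isolated — a component by itself.
Starting from 7 we can reach 7, 8, 12. That is one component of size 3.
Starting from 1 we can reach 1, 3, 4, 5, 6, 10, 11, 13. That is one component of size 8.
Total: 4 components.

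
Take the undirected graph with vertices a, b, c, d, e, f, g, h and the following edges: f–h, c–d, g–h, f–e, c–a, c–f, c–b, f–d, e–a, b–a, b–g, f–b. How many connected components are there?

Starting from a we can reach a, b, c, d, e, f, g, h. That is one component of size 8.
Total: 1 component.

1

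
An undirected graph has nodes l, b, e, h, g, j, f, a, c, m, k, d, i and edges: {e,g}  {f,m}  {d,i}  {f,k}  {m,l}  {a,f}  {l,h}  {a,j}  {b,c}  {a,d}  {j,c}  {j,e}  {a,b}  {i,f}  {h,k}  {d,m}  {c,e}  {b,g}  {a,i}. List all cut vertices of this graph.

a

Removing a increases the component count from 1 to 2, so a is a cut vertex.
By contrast removing g leaves 1 component; it is not a cut vertex. No other vertex is a cut vertex either.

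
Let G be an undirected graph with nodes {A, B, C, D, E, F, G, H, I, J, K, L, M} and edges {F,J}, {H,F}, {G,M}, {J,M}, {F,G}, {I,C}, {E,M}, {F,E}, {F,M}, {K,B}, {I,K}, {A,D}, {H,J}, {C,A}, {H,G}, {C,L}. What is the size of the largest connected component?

7

Starting from E we can reach E, F, G, H, J, M. That is one component of size 6.
Starting from A we can reach A, B, C, D, I, K, L. That is one component of size 7.
The largest has 7 vertices.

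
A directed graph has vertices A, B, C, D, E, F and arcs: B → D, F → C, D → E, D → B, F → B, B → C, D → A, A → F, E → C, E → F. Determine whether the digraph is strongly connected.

There is no directed path from C to B, so the graph is not strongly connected.

No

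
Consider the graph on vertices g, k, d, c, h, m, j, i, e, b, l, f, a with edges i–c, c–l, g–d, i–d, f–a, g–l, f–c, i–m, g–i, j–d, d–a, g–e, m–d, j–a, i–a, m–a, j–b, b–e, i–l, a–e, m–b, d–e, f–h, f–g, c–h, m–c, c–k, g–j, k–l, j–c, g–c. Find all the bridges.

The edges on the cycle m-d-e-b-m are not bridges since each lies on that cycle.
Every edge lies on some cycle, so there are no bridges.

none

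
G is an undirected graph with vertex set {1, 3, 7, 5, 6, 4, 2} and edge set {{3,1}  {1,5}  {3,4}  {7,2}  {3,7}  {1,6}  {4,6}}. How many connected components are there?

Starting from 1 we can reach 1, 2, 3, 4, 5, 6, 7. That is one component of size 7.
Total: 1 component.

1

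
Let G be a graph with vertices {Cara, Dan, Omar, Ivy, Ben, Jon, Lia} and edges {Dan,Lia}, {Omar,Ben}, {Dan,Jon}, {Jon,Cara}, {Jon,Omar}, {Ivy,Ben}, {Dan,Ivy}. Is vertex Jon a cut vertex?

Yes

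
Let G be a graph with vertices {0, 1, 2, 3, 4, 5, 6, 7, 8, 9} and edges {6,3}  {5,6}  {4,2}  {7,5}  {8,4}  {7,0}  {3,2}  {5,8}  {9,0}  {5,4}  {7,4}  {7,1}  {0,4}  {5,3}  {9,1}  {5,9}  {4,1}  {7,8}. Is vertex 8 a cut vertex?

No

Deleting 8 leaves 1 component (was 1) (its neighbors 4, 5, 7 remain connected to each other), so 8 is not a cut vertex.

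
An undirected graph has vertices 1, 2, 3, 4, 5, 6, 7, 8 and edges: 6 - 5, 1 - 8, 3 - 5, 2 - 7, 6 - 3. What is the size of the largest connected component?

4 is isolated — a component by itself.
Starting from 1 we can reach 1, 8. That is one component of size 2.
Starting from 2 we can reach 2, 7. That is one component of size 2.
Starting from 3 we can reach 3, 5, 6. That is one component of size 3.
The largest has 3 vertices.

3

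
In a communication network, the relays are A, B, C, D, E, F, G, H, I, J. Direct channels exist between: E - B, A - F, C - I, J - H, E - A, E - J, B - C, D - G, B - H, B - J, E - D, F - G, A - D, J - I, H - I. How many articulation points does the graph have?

Removing E increases the component count from 1 to 2, so E is a cut vertex.
By contrast removing D leaves 1 component; it is not a cut vertex. No other vertex is a cut vertex either.

1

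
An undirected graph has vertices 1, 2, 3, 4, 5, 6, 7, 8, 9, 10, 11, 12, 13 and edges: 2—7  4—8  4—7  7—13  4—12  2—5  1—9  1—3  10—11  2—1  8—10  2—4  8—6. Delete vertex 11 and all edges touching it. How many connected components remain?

1

With 11 gone, the remaining components are: {1, 2, 3, 4, 5, 6, 7, 8, 9, 10, 12, 13}.
That is 1 component.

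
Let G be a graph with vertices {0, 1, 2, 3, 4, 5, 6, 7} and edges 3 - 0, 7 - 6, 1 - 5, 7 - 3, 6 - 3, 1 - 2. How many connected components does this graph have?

4 is isolated — a component by itself.
Starting from 1 we can reach 1, 2, 5. That is one component of size 3.
Starting from 0 we can reach 0, 3, 6, 7. That is one component of size 4.
Total: 3 components.

3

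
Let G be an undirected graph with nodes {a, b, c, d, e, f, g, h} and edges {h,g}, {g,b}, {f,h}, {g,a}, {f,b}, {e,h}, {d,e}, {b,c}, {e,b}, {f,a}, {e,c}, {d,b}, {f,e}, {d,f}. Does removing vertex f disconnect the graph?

Deleting f leaves 1 component (was 1) (its neighbors a, b, d, e, h remain connected to each other), so f is not a cut vertex.

No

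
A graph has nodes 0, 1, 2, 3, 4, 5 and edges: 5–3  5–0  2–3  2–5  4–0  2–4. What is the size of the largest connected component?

5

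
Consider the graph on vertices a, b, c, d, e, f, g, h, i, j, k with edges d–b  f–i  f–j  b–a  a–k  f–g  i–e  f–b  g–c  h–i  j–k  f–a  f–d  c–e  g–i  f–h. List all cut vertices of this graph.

f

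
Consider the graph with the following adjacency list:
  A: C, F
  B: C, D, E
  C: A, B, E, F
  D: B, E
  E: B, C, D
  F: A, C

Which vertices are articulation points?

Removing C increases the component count from 1 to 2, so C is a cut vertex.
By contrast removing A leaves 1 component; it is not a cut vertex. No other vertex is a cut vertex either.

C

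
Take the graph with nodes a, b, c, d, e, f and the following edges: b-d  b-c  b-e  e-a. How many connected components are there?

f is isolated — a component by itself.
Starting from a we can reach a, b, c, d, e. That is one component of size 5.
Total: 2 components.

2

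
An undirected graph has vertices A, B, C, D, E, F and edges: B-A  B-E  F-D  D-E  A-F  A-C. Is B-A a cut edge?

After removing B-A, the path B-E-D-F-A still connects them, so the edge is not a bridge.

No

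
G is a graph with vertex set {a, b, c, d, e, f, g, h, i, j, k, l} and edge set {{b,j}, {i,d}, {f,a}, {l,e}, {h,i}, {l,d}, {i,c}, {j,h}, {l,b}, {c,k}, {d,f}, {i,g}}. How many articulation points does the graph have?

Removing c increases the component count from 1 to 2, so c is a cut vertex.
Removing d increases the component count from 1 to 2, so d is a cut vertex.
Removing f increases the component count from 1 to 2, so f is a cut vertex.
Likewise i, l are cut vertices.
By contrast removing k leaves 1 component; it is not a cut vertex. No other vertex is a cut vertex either.

5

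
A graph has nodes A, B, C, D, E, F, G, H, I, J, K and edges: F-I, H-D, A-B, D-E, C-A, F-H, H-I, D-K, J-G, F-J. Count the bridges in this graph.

7

The edges on the cycle F-H-I-F are not bridges since each lies on that cycle.
But removing H-D disconnects H from D; removing D-K disconnects D from K; removing A-B disconnects A from B; removing J-G disconnects J from G — these are bridges.
In total 7 edges are bridges.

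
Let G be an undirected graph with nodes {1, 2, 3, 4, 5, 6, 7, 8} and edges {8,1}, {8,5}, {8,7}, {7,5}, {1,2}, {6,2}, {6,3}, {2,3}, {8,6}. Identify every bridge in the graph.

The edges on the cycle 8-7-5-8 are not bridges since each lies on that cycle.
Every edge lies on some cycle, so there are no bridges.

none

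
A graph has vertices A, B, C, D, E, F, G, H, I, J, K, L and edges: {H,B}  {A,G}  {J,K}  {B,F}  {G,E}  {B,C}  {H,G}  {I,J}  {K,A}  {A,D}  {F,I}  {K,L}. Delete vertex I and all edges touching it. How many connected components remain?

1

With I gone, the remaining components are: {A, B, C, D, E, F, G, H, J, K, L}.
That is 1 component.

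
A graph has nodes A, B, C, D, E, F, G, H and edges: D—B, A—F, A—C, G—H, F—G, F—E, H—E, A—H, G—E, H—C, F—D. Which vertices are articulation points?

D, F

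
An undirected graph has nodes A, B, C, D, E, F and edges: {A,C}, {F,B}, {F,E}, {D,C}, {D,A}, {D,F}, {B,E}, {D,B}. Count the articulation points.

1

Removing D increases the component count from 1 to 2, so D is a cut vertex.
By contrast removing E leaves 1 component; it is not a cut vertex. No other vertex is a cut vertex either.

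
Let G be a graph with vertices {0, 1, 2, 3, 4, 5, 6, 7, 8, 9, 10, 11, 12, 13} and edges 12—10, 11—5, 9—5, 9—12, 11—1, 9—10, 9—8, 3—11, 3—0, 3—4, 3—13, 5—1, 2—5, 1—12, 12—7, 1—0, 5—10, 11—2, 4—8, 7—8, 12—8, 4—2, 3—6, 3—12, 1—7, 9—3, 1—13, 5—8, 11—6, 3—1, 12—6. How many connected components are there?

1

Starting from 0 we can reach 0, 1, 2, 3, 4, 5, 6, 7, 8, 9, 10, 11, 12, 13. That is one component of size 14.
Total: 1 component.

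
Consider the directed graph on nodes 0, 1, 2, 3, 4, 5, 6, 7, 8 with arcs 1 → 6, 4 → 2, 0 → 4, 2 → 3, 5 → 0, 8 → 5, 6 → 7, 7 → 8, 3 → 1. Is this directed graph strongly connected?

From 7 we can reach every vertex (0, 1, 2, 3, 4, 5, 6, 7, 8), and every vertex can reach 7 (0, 1, 2, 3, 4, 5, 6, 7, 8). So the whole graph is one strongly connected component.

Yes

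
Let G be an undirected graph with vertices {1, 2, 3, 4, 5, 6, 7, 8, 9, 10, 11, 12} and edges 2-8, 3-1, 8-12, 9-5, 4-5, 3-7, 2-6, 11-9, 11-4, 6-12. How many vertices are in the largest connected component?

4

10 is isolated — a component by itself.
Starting from 1 we can reach 1, 3, 7. That is one component of size 3.
Starting from 4 we can reach 4, 5, 9, 11. That is one component of size 4.
Starting from 2 we can reach 2, 6, 8, 12. That is one component of size 4.
The largest has 4 vertices.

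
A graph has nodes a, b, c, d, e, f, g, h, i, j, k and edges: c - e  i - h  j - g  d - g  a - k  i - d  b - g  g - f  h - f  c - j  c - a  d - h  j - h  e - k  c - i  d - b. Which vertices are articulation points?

Removing c increases the component count from 1 to 2, so c is a cut vertex.
By contrast removing f leaves 1 component; it is not a cut vertex. No other vertex is a cut vertex either.

c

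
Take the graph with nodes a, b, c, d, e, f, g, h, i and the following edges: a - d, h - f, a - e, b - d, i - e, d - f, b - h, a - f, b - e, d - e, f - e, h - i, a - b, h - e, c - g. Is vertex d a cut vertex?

Deleting d leaves 2 components (was 2), so d is not a cut vertex.

No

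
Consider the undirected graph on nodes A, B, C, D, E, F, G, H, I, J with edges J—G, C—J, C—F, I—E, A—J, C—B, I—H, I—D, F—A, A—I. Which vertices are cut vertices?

A, C, I, J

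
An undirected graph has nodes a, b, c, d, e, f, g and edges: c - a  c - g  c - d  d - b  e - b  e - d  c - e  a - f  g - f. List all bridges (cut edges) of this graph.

The edges on the cycle c-a-f-g-c are not bridges since each lies on that cycle.
Every edge lies on some cycle, so there are no bridges.

none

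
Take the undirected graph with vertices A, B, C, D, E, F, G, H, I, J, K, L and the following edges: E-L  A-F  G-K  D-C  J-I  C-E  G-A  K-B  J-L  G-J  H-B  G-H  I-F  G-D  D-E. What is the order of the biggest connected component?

12

Starting from A we can reach A, B, C, D, E, F, G, H, I, J, K, L. That is one component of size 12.
The largest has 12 vertices.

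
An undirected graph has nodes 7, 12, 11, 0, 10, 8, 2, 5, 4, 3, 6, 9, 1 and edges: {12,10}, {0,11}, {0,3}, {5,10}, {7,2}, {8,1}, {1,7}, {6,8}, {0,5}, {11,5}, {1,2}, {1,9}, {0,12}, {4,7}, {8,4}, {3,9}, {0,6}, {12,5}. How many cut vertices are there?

Removing 0 increases the component count from 1 to 2, so 0 is a cut vertex.
By contrast removing 12 leaves 1 component; it is not a cut vertex. No other vertex is a cut vertex either.

1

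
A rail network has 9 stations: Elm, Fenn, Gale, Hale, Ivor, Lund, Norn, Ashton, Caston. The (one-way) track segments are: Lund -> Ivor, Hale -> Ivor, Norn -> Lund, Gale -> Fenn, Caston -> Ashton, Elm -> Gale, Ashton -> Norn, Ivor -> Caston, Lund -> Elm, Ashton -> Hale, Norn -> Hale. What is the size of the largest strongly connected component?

6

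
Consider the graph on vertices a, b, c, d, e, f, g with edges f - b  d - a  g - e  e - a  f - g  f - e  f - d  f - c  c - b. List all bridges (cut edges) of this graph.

none

The edges on the cycle f-c-b-f are not bridges since each lies on that cycle.
Every edge lies on some cycle, so there are no bridges.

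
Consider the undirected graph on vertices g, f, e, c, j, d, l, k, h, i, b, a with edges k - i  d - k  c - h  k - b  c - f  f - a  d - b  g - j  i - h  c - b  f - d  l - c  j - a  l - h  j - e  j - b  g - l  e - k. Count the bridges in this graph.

The edges on the cycle g-l-c-f-d-b-j-g are not bridges since each lies on that cycle.
Every edge lies on some cycle, so there are no bridges.

0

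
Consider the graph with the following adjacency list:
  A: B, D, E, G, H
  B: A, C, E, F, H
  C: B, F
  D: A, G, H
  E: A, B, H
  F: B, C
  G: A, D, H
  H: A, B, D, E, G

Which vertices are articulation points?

Removing B increases the component count from 1 to 2, so B is a cut vertex.
By contrast removing E leaves 1 component; it is not a cut vertex. No other vertex is a cut vertex either.

B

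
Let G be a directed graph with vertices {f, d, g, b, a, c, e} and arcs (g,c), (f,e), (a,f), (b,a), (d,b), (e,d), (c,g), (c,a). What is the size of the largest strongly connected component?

5

{a, b, d, e, f} are all mutually reachable — one SCC of size 5.
{c, g} are all mutually reachable — one SCC of size 2.
The largest has 5 vertices.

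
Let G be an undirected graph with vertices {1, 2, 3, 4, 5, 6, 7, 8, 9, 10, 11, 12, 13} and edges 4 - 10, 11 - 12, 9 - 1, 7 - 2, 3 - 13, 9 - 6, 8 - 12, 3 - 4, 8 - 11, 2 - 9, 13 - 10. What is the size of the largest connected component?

5 is isolated — a component by itself.
Starting from 8 we can reach 8, 11, 12. That is one component of size 3.
Starting from 3 we can reach 3, 4, 10, 13. That is one component of size 4.
Starting from 1 we can reach 1, 2, 6, 7, 9. That is one component of size 5.
The largest has 5 vertices.

5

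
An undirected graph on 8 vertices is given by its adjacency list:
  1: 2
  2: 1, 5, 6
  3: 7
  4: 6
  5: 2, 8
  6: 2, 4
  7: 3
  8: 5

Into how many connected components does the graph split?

2

Starting from 3 we can reach 3, 7. That is one component of size 2.
Starting from 1 we can reach 1, 2, 4, 5, 6, 8. That is one component of size 6.
Total: 2 components.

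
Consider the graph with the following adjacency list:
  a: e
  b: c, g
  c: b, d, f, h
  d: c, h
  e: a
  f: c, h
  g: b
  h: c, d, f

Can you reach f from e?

No

The component containing e is {a, e}, and f is not in it.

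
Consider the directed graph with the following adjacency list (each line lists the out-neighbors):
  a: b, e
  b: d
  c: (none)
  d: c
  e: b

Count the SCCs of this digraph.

{e} is an SCC by itself.
{a} is an SCC by itself.
{c} is an SCC by itself.
{b} is an SCC by itself.
{d} is an SCC by itself.
That gives 5 strongly connected components.

5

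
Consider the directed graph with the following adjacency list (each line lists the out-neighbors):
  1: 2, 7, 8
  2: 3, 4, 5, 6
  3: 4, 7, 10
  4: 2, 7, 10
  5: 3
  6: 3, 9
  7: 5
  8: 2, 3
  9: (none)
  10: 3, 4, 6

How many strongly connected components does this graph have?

{2, 3, 4, 5, 6, 7, 10} are all mutually reachable — one SCC of size 7.
{9} is an SCC by itself.
{1} is an SCC by itself.
{8} is an SCC by itself.
That gives 4 strongly connected components.

4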